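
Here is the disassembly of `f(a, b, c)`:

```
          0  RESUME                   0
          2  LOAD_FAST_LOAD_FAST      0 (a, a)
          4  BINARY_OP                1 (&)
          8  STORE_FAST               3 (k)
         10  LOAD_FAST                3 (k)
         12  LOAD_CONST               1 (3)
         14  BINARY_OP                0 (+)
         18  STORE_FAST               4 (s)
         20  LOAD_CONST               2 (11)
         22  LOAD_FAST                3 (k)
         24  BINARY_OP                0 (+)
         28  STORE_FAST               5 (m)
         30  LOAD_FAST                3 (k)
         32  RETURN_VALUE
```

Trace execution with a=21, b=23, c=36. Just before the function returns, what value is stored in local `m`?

32

LOAD_FAST_LOAD_FAST a,a → push 21,21. Stack: [21, 21]
BINARY_OP & → 21 & 21 = 21. Stack: [21]
STORE_FAST k → k=21. Stack: []
LOAD_FAST k → push 21. Stack: [21]
LOAD_CONST → push 3. Stack: [21, 3]
BINARY_OP + → 21 + 3 = 24. Stack: [24]
STORE_FAST s → s=24. Stack: []
LOAD_CONST → push 11. Stack: [11]
LOAD_FAST k → push 21. Stack: [11, 21]
BINARY_OP + → 11 + 21 = 32. Stack: [32]
STORE_FAST m → m=32. Stack: []
LOAD_FAST k → push 21. Stack: [21]
RETURN_VALUE → return 21.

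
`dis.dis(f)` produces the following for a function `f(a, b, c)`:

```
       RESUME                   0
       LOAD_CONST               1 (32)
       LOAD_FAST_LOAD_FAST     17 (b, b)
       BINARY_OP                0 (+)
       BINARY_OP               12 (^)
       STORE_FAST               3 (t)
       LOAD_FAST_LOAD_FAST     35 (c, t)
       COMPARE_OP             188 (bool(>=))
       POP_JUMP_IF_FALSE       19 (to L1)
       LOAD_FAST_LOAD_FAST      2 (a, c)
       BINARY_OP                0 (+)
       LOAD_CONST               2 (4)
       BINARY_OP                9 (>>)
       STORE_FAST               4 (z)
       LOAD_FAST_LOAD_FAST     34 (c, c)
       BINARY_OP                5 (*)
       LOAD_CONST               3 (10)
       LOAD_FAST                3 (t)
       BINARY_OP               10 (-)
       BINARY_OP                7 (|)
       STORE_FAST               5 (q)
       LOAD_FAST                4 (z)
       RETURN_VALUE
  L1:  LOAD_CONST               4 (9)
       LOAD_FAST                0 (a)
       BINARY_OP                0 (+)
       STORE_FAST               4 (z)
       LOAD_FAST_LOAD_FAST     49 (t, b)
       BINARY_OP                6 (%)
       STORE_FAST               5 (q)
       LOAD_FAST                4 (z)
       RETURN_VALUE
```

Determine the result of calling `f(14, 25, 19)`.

2

LOAD_CONST → push 32. Stack: [32]
LOAD_FAST_LOAD_FAST b,b → push 25,25. Stack: [32, 25, 25]
BINARY_OP + → 25 + 25 = 50. Stack: [32, 50]
BINARY_OP ^ → 32 ^ 50 = 18. Stack: [18]
STORE_FAST t → t=18. Stack: []
LOAD_FAST_LOAD_FAST c,t → push 19,18. Stack: [19, 18]
COMPARE_OP bool(>=) → 19 vs 18 = True. Stack: [True]
POP_JUMP_IF_FALSE → pop True; no jump. Stack: []
LOAD_FAST_LOAD_FAST a,c → push 14,19. Stack: [14, 19]
BINARY_OP + → 14 + 19 = 33. Stack: [33]
LOAD_CONST → push 4. Stack: [33, 4]
BINARY_OP >> → 33 >> 4 = 2. Stack: [2]
STORE_FAST z → z=2. Stack: []
LOAD_FAST_LOAD_FAST c,c → push 19,19. Stack: [19, 19]
BINARY_OP * → 19 * 19 = 361. Stack: [361]
LOAD_CONST → push 10. Stack: [361, 10]
LOAD_FAST t → push 18. Stack: [361, 10, 18]
BINARY_OP - → 10 - 18 = -8. Stack: [361, -8]
BINARY_OP | → 361 | -8 = -7. Stack: [-7]
STORE_FAST q → q=-7. Stack: []
LOAD_FAST z → push 2. Stack: [2]
RETURN_VALUE → return 2.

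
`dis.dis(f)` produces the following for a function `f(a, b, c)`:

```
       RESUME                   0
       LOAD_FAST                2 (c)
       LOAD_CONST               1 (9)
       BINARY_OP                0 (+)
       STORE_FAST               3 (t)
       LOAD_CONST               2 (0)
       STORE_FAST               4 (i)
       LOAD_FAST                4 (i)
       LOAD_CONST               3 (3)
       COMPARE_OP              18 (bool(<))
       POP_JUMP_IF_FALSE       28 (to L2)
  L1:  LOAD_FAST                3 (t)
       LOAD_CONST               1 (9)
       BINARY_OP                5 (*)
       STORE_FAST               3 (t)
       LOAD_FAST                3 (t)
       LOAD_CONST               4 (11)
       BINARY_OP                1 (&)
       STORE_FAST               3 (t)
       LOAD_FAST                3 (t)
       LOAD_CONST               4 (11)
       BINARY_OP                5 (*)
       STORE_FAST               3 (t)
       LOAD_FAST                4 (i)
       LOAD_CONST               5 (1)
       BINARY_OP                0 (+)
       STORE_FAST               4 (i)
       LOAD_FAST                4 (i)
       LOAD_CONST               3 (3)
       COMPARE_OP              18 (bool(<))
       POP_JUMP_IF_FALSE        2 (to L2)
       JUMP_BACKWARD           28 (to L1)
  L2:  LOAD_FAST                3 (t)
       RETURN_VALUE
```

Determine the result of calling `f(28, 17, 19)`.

LOAD_FAST c → push 19
LOAD_CONST → push 9
BINARY_OP + → 19 + 9 = 28
STORE_FAST t → t=28
LOAD_CONST → push 0
STORE_FAST i → i=0
LOAD_FAST i → push 0
LOAD_CONST → push 3
COMPARE_OP bool(<) → 0 vs 3 = True
POP_JUMP_IF_FALSE → pop True; no jump
LOAD_FAST t → push 28
LOAD_CONST → push 9
BINARY_OP * → 28 * 9 = 252
STORE_FAST t → t=252
LOAD_FAST t → push 252
LOAD_CONST → push 11
BINARY_OP & → 252 & 11 = 8
STORE_FAST t → t=8
LOAD_FAST t → push 8
LOAD_CONST → push 11
BINARY_OP * → 8 * 11 = 88
STORE_FAST t → t=88
LOAD_FAST i → push 0
LOAD_CONST → push 1
BINARY_OP + → 0 + 1 = 1
STORE_FAST i → i=1
LOAD_FAST i → push 1
LOAD_CONST → push 3
COMPARE_OP bool(<) → 1 vs 3 = True
POP_JUMP_IF_FALSE → pop True; no jump
LOAD_FAST t → push 88
LOAD_CONST → push 9
BINARY_OP * → 88 * 9 = 792
STORE_FAST t → t=792
LOAD_FAST t → push 792
LOAD_CONST → push 11
BINARY_OP & → 792 & 11 = 8
STORE_FAST t → t=8
LOAD_FAST t → push 8
LOAD_CONST → push 11
BINARY_OP * → 8 * 11 = 88
STORE_FAST t → t=88
LOAD_FAST i → push 1
LOAD_CONST → push 1
BINARY_OP + → 1 + 1 = 2
STORE_FAST i → i=2
LOAD_FAST i → push 2
LOAD_CONST → push 3
COMPARE_OP bool(<) → 2 vs 3 = True
POP_JUMP_IF_FALSE → pop True; no jump
LOAD_FAST t → push 88
LOAD_CONST → push 9
BINARY_OP * → 88 * 9 = 792
STORE_FAST t → t=792
LOAD_FAST t → push 792
LOAD_CONST → push 11
BINARY_OP & → 792 & 11 = 8
STORE_FAST t → t=8
LOAD_FAST t → push 8
LOAD_CONST → push 11
BINARY_OP * → 8 * 11 = 88
STORE_FAST t → t=88
LOAD_FAST i → push 2
LOAD_CONST → push 1
BINARY_OP + → 2 + 1 = 3
STORE_FAST i → i=3
LOAD_FAST i → push 3
LOAD_CONST → push 3
COMPARE_OP bool(<) → 3 vs 3 = False
POP_JUMP_IF_FALSE → pop False; jump
LOAD_FAST t → push 88
RETURN_VALUE → return 88.

88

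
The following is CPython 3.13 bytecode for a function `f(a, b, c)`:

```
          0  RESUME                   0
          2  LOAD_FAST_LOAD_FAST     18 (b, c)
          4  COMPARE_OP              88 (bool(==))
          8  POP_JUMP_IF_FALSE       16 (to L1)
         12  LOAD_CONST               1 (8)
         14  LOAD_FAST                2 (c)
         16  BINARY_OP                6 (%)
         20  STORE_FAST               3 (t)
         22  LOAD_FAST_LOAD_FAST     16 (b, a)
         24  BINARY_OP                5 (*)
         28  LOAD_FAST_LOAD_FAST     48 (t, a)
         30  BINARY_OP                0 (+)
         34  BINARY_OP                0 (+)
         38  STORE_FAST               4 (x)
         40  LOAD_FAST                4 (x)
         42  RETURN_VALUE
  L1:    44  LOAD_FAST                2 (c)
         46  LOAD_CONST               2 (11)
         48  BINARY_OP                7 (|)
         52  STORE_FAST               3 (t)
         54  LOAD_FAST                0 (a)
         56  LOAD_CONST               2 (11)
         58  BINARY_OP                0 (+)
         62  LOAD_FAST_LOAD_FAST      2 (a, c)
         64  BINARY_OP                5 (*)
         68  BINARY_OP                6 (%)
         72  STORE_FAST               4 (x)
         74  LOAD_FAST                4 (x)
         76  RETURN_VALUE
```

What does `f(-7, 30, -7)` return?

LOAD_FAST_LOAD_FAST b,c → push 30,-7. Stack: [30, -7]
COMPARE_OP bool(==) → 30 vs -7 = False. Stack: [False]
POP_JUMP_IF_FALSE → pop False; jump. Stack: []
LOAD_FAST c → push -7. Stack: [-7]
LOAD_CONST → push 11. Stack: [-7, 11]
BINARY_OP | → -7 | 11 = -5. Stack: [-5]
STORE_FAST t → t=-5. Stack: []
LOAD_FAST a → push -7. Stack: [-7]
LOAD_CONST → push 11. Stack: [-7, 11]
BINARY_OP + → -7 + 11 = 4. Stack: [4]
LOAD_FAST_LOAD_FAST a,c → push -7,-7. Stack: [4, -7, -7]
BINARY_OP * → -7 * -7 = 49. Stack: [4, 49]
BINARY_OP % → 4 % 49 = 4. Stack: [4]
STORE_FAST x → x=4. Stack: []
LOAD_FAST x → push 4. Stack: [4]
RETURN_VALUE → return 4.

4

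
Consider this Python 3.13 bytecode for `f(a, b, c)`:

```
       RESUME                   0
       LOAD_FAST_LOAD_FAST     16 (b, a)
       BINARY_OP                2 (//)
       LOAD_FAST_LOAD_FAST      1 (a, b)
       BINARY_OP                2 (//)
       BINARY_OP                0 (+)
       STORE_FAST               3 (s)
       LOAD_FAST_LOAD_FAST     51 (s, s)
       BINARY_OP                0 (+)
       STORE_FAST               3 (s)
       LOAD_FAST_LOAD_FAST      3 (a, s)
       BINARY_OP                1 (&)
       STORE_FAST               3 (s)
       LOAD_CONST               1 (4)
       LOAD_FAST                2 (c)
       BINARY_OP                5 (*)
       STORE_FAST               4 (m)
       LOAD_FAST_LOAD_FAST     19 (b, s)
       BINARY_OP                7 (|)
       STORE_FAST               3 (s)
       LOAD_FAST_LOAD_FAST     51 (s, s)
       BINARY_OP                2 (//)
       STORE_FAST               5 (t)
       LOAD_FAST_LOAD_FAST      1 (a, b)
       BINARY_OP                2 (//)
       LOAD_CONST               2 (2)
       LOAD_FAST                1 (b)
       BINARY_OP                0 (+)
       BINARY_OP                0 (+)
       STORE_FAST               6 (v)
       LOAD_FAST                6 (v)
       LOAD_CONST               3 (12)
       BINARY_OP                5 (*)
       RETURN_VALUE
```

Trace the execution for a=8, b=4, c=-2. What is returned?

LOAD_FAST_LOAD_FAST b,a → push 4,8. Stack: [4, 8]
BINARY_OP // → 4 // 8 = 0. Stack: [0]
LOAD_FAST_LOAD_FAST a,b → push 8,4. Stack: [0, 8, 4]
BINARY_OP // → 8 // 4 = 2. Stack: [0, 2]
BINARY_OP + → 0 + 2 = 2. Stack: [2]
STORE_FAST s → s=2. Stack: []
LOAD_FAST_LOAD_FAST s,s → push 2,2. Stack: [2, 2]
BINARY_OP + → 2 + 2 = 4. Stack: [4]
STORE_FAST s → s=4. Stack: []
LOAD_FAST_LOAD_FAST a,s → push 8,4. Stack: [8, 4]
BINARY_OP & → 8 & 4 = 0. Stack: [0]
STORE_FAST s → s=0. Stack: []
LOAD_CONST → push 4. Stack: [4]
LOAD_FAST c → push -2. Stack: [4, -2]
BINARY_OP * → 4 * -2 = -8. Stack: [-8]
STORE_FAST m → m=-8. Stack: []
LOAD_FAST_LOAD_FAST b,s → push 4,0. Stack: [4, 0]
BINARY_OP | → 4 | 0 = 4. Stack: [4]
STORE_FAST s → s=4. Stack: []
LOAD_FAST_LOAD_FAST s,s → push 4,4. Stack: [4, 4]
BINARY_OP // → 4 // 4 = 1. Stack: [1]
STORE_FAST t → t=1. Stack: []
LOAD_FAST_LOAD_FAST a,b → push 8,4. Stack: [8, 4]
BINARY_OP // → 8 // 4 = 2. Stack: [2]
LOAD_CONST → push 2. Stack: [2, 2]
LOAD_FAST b → push 4. Stack: [2, 2, 4]
BINARY_OP + → 2 + 4 = 6. Stack: [2, 6]
BINARY_OP + → 2 + 6 = 8. Stack: [8]
STORE_FAST v → v=8. Stack: []
LOAD_FAST v → push 8. Stack: [8]
LOAD_CONST → push 12. Stack: [8, 12]
BINARY_OP * → 8 * 12 = 96. Stack: [96]
RETURN_VALUE → return 96.

96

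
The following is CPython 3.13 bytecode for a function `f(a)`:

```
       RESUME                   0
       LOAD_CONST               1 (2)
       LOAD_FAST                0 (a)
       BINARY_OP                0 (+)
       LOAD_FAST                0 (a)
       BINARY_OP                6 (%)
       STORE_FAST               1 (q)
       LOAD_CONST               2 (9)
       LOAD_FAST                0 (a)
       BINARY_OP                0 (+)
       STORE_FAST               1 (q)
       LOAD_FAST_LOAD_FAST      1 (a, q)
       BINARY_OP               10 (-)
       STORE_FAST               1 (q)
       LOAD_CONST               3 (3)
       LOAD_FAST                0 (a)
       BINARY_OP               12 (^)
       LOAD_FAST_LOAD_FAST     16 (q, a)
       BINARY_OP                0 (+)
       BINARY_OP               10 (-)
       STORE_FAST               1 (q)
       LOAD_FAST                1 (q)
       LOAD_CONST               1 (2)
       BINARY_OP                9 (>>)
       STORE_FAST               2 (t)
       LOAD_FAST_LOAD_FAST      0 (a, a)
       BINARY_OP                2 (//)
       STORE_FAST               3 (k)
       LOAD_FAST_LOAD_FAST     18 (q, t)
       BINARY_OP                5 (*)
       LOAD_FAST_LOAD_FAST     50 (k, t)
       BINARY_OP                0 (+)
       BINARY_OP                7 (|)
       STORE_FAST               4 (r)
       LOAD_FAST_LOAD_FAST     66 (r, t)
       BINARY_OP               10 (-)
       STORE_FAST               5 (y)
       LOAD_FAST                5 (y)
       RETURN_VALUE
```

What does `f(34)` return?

17

LOAD_CONST → push 2. Stack: [2]
LOAD_FAST a → push 34. Stack: [2, 34]
BINARY_OP + → 2 + 34 = 36. Stack: [36]
LOAD_FAST a → push 34. Stack: [36, 34]
BINARY_OP % → 36 % 34 = 2. Stack: [2]
STORE_FAST q → q=2. Stack: []
LOAD_CONST → push 9. Stack: [9]
LOAD_FAST a → push 34. Stack: [9, 34]
BINARY_OP + → 9 + 34 = 43. Stack: [43]
STORE_FAST q → q=43. Stack: []
LOAD_FAST_LOAD_FAST a,q → push 34,43. Stack: [34, 43]
BINARY_OP - → 34 - 43 = -9. Stack: [-9]
STORE_FAST q → q=-9. Stack: []
LOAD_CONST → push 3. Stack: [3]
LOAD_FAST a → push 34. Stack: [3, 34]
BINARY_OP ^ → 3 ^ 34 = 33. Stack: [33]
LOAD_FAST_LOAD_FAST q,a → push -9,34. Stack: [33, -9, 34]
BINARY_OP + → -9 + 34 = 25. Stack: [33, 25]
BINARY_OP - → 33 - 25 = 8. Stack: [8]
STORE_FAST q → q=8. Stack: []
LOAD_FAST q → push 8. Stack: [8]
LOAD_CONST → push 2. Stack: [8, 2]
BINARY_OP >> → 8 >> 2 = 2. Stack: [2]
STORE_FAST t → t=2. Stack: []
LOAD_FAST_LOAD_FAST a,a → push 34,34. Stack: [34, 34]
BINARY_OP // → 34 // 34 = 1. Stack: [1]
STORE_FAST k → k=1. Stack: []
LOAD_FAST_LOAD_FAST q,t → push 8,2. Stack: [8, 2]
BINARY_OP * → 8 * 2 = 16. Stack: [16]
LOAD_FAST_LOAD_FAST k,t → push 1,2. Stack: [16, 1, 2]
BINARY_OP + → 1 + 2 = 3. Stack: [16, 3]
BINARY_OP | → 16 | 3 = 19. Stack: [19]
STORE_FAST r → r=19. Stack: []
LOAD_FAST_LOAD_FAST r,t → push 19,2. Stack: [19, 2]
BINARY_OP - → 19 - 2 = 17. Stack: [17]
STORE_FAST y → y=17. Stack: []
LOAD_FAST y → push 17. Stack: [17]
RETURN_VALUE → return 17.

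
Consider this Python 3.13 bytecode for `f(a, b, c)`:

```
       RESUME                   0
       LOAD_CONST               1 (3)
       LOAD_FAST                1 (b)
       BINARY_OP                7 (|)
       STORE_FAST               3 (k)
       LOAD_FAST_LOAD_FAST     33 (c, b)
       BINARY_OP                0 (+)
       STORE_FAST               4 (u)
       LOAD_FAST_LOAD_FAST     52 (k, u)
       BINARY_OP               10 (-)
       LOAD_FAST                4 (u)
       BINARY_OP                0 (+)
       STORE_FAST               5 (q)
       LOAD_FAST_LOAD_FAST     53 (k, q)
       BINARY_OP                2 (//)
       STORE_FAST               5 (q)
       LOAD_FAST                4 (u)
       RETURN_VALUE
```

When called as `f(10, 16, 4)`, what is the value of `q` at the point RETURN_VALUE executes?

LOAD_CONST → push 3. Stack: [3]
LOAD_FAST b → push 16. Stack: [3, 16]
BINARY_OP | → 3 | 16 = 19. Stack: [19]
STORE_FAST k → k=19. Stack: []
LOAD_FAST_LOAD_FAST c,b → push 4,16. Stack: [4, 16]
BINARY_OP + → 4 + 16 = 20. Stack: [20]
STORE_FAST u → u=20. Stack: []
LOAD_FAST_LOAD_FAST k,u → push 19,20. Stack: [19, 20]
BINARY_OP - → 19 - 20 = -1. Stack: [-1]
LOAD_FAST u → push 20. Stack: [-1, 20]
BINARY_OP + → -1 + 20 = 19. Stack: [19]
STORE_FAST q → q=19. Stack: []
LOAD_FAST_LOAD_FAST k,q → push 19,19. Stack: [19, 19]
BINARY_OP // → 19 // 19 = 1. Stack: [1]
STORE_FAST q → q=1. Stack: []
LOAD_FAST u → push 20. Stack: [20]
RETURN_VALUE → return 20.

1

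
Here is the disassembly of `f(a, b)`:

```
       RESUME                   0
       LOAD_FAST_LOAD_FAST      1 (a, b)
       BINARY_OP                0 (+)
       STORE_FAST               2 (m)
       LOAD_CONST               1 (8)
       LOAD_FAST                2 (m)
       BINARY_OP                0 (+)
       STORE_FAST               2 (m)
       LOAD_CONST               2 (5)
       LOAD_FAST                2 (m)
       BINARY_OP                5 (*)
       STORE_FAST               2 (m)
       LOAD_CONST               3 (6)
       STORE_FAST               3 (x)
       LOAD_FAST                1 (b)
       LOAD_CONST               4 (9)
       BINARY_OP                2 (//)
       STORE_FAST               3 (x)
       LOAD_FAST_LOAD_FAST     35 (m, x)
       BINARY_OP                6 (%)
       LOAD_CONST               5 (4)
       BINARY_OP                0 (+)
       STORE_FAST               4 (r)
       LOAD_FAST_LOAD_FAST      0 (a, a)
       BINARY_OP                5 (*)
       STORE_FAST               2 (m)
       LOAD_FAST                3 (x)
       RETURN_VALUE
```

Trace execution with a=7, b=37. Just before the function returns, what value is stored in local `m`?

LOAD_FAST_LOAD_FAST a,b → push 7,37. Stack: [7, 37]
BINARY_OP + → 7 + 37 = 44. Stack: [44]
STORE_FAST m → m=44. Stack: []
LOAD_CONST → push 8. Stack: [8]
LOAD_FAST m → push 44. Stack: [8, 44]
BINARY_OP + → 8 + 44 = 52. Stack: [52]
STORE_FAST m → m=52. Stack: []
LOAD_CONST → push 5. Stack: [5]
LOAD_FAST m → push 52. Stack: [5, 52]
BINARY_OP * → 5 * 52 = 260. Stack: [260]
STORE_FAST m → m=260. Stack: []
LOAD_CONST → push 6. Stack: [6]
STORE_FAST x → x=6. Stack: []
LOAD_FAST b → push 37. Stack: [37]
LOAD_CONST → push 9. Stack: [37, 9]
BINARY_OP // → 37 // 9 = 4. Stack: [4]
STORE_FAST x → x=4. Stack: []
LOAD_FAST_LOAD_FAST m,x → push 260,4. Stack: [260, 4]
BINARY_OP % → 260 % 4 = 0. Stack: [0]
LOAD_CONST → push 4. Stack: [0, 4]
BINARY_OP + → 0 + 4 = 4. Stack: [4]
STORE_FAST r → r=4. Stack: []
LOAD_FAST_LOAD_FAST a,a → push 7,7. Stack: [7, 7]
BINARY_OP * → 7 * 7 = 49. Stack: [49]
STORE_FAST m → m=49. Stack: []
LOAD_FAST x → push 4. Stack: [4]
RETURN_VALUE → return 4.

49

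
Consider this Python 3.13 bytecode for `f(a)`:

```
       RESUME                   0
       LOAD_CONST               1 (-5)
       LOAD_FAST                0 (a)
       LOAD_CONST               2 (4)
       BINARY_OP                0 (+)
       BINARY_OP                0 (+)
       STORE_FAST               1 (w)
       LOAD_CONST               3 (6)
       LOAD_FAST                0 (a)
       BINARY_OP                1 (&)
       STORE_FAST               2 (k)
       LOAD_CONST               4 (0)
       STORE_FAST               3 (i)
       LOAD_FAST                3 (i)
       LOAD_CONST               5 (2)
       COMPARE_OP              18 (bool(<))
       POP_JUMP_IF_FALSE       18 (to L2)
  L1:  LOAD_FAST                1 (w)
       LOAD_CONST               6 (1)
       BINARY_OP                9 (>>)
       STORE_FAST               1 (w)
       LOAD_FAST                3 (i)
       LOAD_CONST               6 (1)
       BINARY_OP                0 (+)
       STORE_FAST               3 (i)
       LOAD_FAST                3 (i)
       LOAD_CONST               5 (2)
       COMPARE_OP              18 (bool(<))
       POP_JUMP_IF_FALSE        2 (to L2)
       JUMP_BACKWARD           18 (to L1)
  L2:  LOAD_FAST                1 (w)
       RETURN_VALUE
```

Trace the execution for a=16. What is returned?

3

LOAD_CONST → push -5. Stack: [-5]
LOAD_FAST a → push 16. Stack: [-5, 16]
LOAD_CONST → push 4. Stack: [-5, 16, 4]
BINARY_OP + → 16 + 4 = 20. Stack: [-5, 20]
BINARY_OP + → -5 + 20 = 15. Stack: [15]
STORE_FAST w → w=15. Stack: []
LOAD_CONST → push 6. Stack: [6]
LOAD_FAST a → push 16. Stack: [6, 16]
BINARY_OP & → 6 & 16 = 0. Stack: [0]
STORE_FAST k → k=0. Stack: []
LOAD_CONST → push 0. Stack: [0]
STORE_FAST i → i=0. Stack: []
LOAD_FAST i → push 0. Stack: [0]
LOAD_CONST → push 2. Stack: [0, 2]
COMPARE_OP bool(<) → 0 vs 2 = True. Stack: [True]
POP_JUMP_IF_FALSE → pop True; no jump. Stack: []
LOAD_FAST w → push 15. Stack: [15]
LOAD_CONST → push 1. Stack: [15, 1]
BINARY_OP >> → 15 >> 1 = 7. Stack: [7]
STORE_FAST w → w=7. Stack: []
LOAD_FAST i → push 0. Stack: [0]
LOAD_CONST → push 1. Stack: [0, 1]
BINARY_OP + → 0 + 1 = 1. Stack: [1]
STORE_FAST i → i=1. Stack: []
LOAD_FAST i → push 1. Stack: [1]
LOAD_CONST → push 2. Stack: [1, 2]
COMPARE_OP bool(<) → 1 vs 2 = True. Stack: [True]
POP_JUMP_IF_FALSE → pop True; no jump. Stack: []
LOAD_FAST w → push 7. Stack: [7]
LOAD_CONST → push 1. Stack: [7, 1]
BINARY_OP >> → 7 >> 1 = 3. Stack: [3]
STORE_FAST w → w=3. Stack: []
LOAD_FAST i → push 1. Stack: [1]
LOAD_CONST → push 1. Stack: [1, 1]
BINARY_OP + → 1 + 1 = 2. Stack: [2]
STORE_FAST i → i=2. Stack: []
LOAD_FAST i → push 2. Stack: [2]
LOAD_CONST → push 2. Stack: [2, 2]
COMPARE_OP bool(<) → 2 vs 2 = False. Stack: [False]
POP_JUMP_IF_FALSE → pop False; jump. Stack: []
LOAD_FAST w → push 3. Stack: [3]
RETURN_VALUE → return 3.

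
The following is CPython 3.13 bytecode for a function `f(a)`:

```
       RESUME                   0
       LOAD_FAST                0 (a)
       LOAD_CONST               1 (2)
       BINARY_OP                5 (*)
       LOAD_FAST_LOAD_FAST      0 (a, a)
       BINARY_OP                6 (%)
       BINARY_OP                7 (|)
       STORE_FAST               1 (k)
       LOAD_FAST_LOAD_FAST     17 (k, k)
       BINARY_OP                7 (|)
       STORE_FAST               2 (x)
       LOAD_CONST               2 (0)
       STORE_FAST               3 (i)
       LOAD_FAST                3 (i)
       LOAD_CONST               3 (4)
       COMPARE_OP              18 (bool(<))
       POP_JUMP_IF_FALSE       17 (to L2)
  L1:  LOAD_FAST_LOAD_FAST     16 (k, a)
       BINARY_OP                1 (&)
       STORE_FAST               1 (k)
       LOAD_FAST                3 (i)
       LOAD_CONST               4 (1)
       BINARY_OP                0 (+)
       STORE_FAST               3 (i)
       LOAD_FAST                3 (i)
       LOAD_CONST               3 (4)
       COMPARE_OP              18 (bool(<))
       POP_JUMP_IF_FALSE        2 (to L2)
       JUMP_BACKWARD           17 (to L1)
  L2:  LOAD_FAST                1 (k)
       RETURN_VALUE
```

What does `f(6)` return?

LOAD_FAST a → push 6. Stack: [6]
LOAD_CONST → push 2. Stack: [6, 2]
BINARY_OP * → 6 * 2 = 12. Stack: [12]
LOAD_FAST_LOAD_FAST a,a → push 6,6. Stack: [12, 6, 6]
BINARY_OP % → 6 % 6 = 0. Stack: [12, 0]
BINARY_OP | → 12 | 0 = 12. Stack: [12]
STORE_FAST k → k=12. Stack: []
LOAD_FAST_LOAD_FAST k,k → push 12,12. Stack: [12, 12]
BINARY_OP | → 12 | 12 = 12. Stack: [12]
STORE_FAST x → x=12. Stack: []
LOAD_CONST → push 0. Stack: [0]
STORE_FAST i → i=0. Stack: []
LOAD_FAST i → push 0. Stack: [0]
LOAD_CONST → push 4. Stack: [0, 4]
COMPARE_OP bool(<) → 0 vs 4 = True. Stack: [True]
POP_JUMP_IF_FALSE → pop True; no jump. Stack: []
LOAD_FAST_LOAD_FAST k,a → push 12,6. Stack: [12, 6]
BINARY_OP & → 12 & 6 = 4. Stack: [4]
STORE_FAST k → k=4. Stack: []
LOAD_FAST i → push 0. Stack: [0]
LOAD_CONST → push 1. Stack: [0, 1]
BINARY_OP + → 0 + 1 = 1. Stack: [1]
STORE_FAST i → i=1. Stack: []
LOAD_FAST i → push 1. Stack: [1]
LOAD_CONST → push 4. Stack: [1, 4]
COMPARE_OP bool(<) → 1 vs 4 = True. Stack: [True]
POP_JUMP_IF_FALSE → pop True; no jump. Stack: []
LOAD_FAST_LOAD_FAST k,a → push 4,6. Stack: [4, 6]
BINARY_OP & → 4 & 6 = 4. Stack: [4]
STORE_FAST k → k=4. Stack: []
LOAD_FAST i → push 1. Stack: [1]
LOAD_CONST → push 1. Stack: [1, 1]
BINARY_OP + → 1 + 1 = 2. Stack: [2]
STORE_FAST i → i=2. Stack: []
LOAD_FAST i → push 2. Stack: [2]
LOAD_CONST → push 4. Stack: [2, 4]
COMPARE_OP bool(<) → 2 vs 4 = True. Stack: [True]
POP_JUMP_IF_FALSE → pop True; no jump. Stack: []
LOAD_FAST_LOAD_FAST k,a → push 4,6. Stack: [4, 6]
BINARY_OP & → 4 & 6 = 4. Stack: [4]
STORE_FAST k → k=4. Stack: []
LOAD_FAST i → push 2. Stack: [2]
LOAD_CONST → push 1. Stack: [2, 1]
BINARY_OP + → 2 + 1 = 3. Stack: [3]
STORE_FAST i → i=3. Stack: []
LOAD_FAST i → push 3. Stack: [3]
LOAD_CONST → push 4. Stack: [3, 4]
COMPARE_OP bool(<) → 3 vs 4 = True. Stack: [True]
POP_JUMP_IF_FALSE → pop True; no jump. Stack: []
LOAD_FAST_LOAD_FAST k,a → push 4,6. Stack: [4, 6]
BINARY_OP & → 4 & 6 = 4. Stack: [4]
STORE_FAST k → k=4. Stack: []
LOAD_FAST i → push 3. Stack: [3]
LOAD_CONST → push 1. Stack: [3, 1]
BINARY_OP + → 3 + 1 = 4. Stack: [4]
STORE_FAST i → i=4. Stack: []
LOAD_FAST i → push 4. Stack: [4]
LOAD_CONST → push 4. Stack: [4, 4]
COMPARE_OP bool(<) → 4 vs 4 = False. Stack: [False]
POP_JUMP_IF_FALSE → pop False; jump. Stack: []
LOAD_FAST k → push 4. Stack: [4]
RETURN_VALUE → return 4.

4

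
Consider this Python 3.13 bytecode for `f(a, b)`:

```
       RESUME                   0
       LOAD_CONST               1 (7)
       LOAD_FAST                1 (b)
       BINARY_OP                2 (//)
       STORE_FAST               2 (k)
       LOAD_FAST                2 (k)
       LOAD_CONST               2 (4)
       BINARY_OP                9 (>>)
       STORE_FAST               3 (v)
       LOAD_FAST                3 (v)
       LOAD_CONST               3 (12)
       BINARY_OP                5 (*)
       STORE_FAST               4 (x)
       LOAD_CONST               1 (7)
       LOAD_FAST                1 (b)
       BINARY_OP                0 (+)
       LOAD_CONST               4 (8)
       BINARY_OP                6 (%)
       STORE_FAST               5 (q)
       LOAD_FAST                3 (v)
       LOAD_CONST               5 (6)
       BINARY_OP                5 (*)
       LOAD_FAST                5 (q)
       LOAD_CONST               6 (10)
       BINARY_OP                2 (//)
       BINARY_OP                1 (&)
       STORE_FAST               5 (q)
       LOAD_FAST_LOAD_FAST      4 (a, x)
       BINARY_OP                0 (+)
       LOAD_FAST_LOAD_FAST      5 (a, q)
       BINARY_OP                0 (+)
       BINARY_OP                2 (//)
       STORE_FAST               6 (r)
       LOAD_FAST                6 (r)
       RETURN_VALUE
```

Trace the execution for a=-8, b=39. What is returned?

1

LOAD_CONST → push 7. Stack: [7]
LOAD_FAST b → push 39. Stack: [7, 39]
BINARY_OP // → 7 // 39 = 0. Stack: [0]
STORE_FAST k → k=0. Stack: []
LOAD_FAST k → push 0. Stack: [0]
LOAD_CONST → push 4. Stack: [0, 4]
BINARY_OP >> → 0 >> 4 = 0. Stack: [0]
STORE_FAST v → v=0. Stack: []
LOAD_FAST v → push 0. Stack: [0]
LOAD_CONST → push 12. Stack: [0, 12]
BINARY_OP * → 0 * 12 = 0. Stack: [0]
STORE_FAST x → x=0. Stack: []
LOAD_CONST → push 7. Stack: [7]
LOAD_FAST b → push 39. Stack: [7, 39]
BINARY_OP + → 7 + 39 = 46. Stack: [46]
LOAD_CONST → push 8. Stack: [46, 8]
BINARY_OP % → 46 % 8 = 6. Stack: [6]
STORE_FAST q → q=6. Stack: []
LOAD_FAST v → push 0. Stack: [0]
LOAD_CONST → push 6. Stack: [0, 6]
BINARY_OP * → 0 * 6 = 0. Stack: [0]
LOAD_FAST q → push 6. Stack: [0, 6]
LOAD_CONST → push 10. Stack: [0, 6, 10]
BINARY_OP // → 6 // 10 = 0. Stack: [0, 0]
BINARY_OP & → 0 & 0 = 0. Stack: [0]
STORE_FAST q → q=0. Stack: []
LOAD_FAST_LOAD_FAST a,x → push -8,0. Stack: [-8, 0]
BINARY_OP + → -8 + 0 = -8. Stack: [-8]
LOAD_FAST_LOAD_FAST a,q → push -8,0. Stack: [-8, -8, 0]
BINARY_OP + → -8 + 0 = -8. Stack: [-8, -8]
BINARY_OP // → -8 // -8 = 1. Stack: [1]
STORE_FAST r → r=1. Stack: []
LOAD_FAST r → push 1. Stack: [1]
RETURN_VALUE → return 1.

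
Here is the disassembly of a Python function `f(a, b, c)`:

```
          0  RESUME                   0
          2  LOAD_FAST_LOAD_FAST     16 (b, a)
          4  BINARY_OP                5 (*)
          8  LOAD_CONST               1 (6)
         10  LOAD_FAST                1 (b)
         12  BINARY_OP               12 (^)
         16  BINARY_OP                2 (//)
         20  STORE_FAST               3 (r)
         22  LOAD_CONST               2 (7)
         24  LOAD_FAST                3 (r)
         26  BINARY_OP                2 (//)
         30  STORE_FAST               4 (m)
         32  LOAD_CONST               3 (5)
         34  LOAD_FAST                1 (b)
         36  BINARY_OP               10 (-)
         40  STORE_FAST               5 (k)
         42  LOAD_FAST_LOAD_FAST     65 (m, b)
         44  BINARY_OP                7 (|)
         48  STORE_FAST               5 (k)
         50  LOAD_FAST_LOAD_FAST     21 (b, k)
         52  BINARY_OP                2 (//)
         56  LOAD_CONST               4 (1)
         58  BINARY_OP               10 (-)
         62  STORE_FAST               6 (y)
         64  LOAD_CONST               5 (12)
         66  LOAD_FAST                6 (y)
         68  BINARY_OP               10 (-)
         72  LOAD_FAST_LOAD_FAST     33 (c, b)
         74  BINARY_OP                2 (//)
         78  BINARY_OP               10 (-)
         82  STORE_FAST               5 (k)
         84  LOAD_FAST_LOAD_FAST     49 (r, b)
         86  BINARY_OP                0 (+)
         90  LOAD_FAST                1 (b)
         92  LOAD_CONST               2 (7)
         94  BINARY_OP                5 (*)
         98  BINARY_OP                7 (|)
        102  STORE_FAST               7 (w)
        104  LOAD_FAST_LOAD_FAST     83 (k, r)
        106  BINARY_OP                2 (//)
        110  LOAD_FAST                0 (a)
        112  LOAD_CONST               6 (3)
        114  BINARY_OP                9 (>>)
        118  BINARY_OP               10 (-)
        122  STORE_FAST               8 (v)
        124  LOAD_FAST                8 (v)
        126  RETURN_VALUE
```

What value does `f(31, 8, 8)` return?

-3

LOAD_FAST_LOAD_FAST b,a → push 8,31. Stack: [8, 31]
BINARY_OP * → 8 * 31 = 248. Stack: [248]
LOAD_CONST → push 6. Stack: [248, 6]
LOAD_FAST b → push 8. Stack: [248, 6, 8]
BINARY_OP ^ → 6 ^ 8 = 14. Stack: [248, 14]
BINARY_OP // → 248 // 14 = 17. Stack: [17]
STORE_FAST r → r=17. Stack: []
LOAD_CONST → push 7. Stack: [7]
LOAD_FAST r → push 17. Stack: [7, 17]
BINARY_OP // → 7 // 17 = 0. Stack: [0]
STORE_FAST m → m=0. Stack: []
LOAD_CONST → push 5. Stack: [5]
LOAD_FAST b → push 8. Stack: [5, 8]
BINARY_OP - → 5 - 8 = -3. Stack: [-3]
STORE_FAST k → k=-3. Stack: []
LOAD_FAST_LOAD_FAST m,b → push 0,8. Stack: [0, 8]
BINARY_OP | → 0 | 8 = 8. Stack: [8]
STORE_FAST k → k=8. Stack: []
LOAD_FAST_LOAD_FAST b,k → push 8,8. Stack: [8, 8]
BINARY_OP // → 8 // 8 = 1. Stack: [1]
LOAD_CONST → push 1. Stack: [1, 1]
BINARY_OP - → 1 - 1 = 0. Stack: [0]
STORE_FAST y → y=0. Stack: []
LOAD_CONST → push 12. Stack: [12]
LOAD_FAST y → push 0. Stack: [12, 0]
BINARY_OP - → 12 - 0 = 12. Stack: [12]
LOAD_FAST_LOAD_FAST c,b → push 8,8. Stack: [12, 8, 8]
BINARY_OP // → 8 // 8 = 1. Stack: [12, 1]
BINARY_OP - → 12 - 1 = 11. Stack: [11]
STORE_FAST k → k=11. Stack: []
LOAD_FAST_LOAD_FAST r,b → push 17,8. Stack: [17, 8]
BINARY_OP + → 17 + 8 = 25. Stack: [25]
LOAD_FAST b → push 8. Stack: [25, 8]
LOAD_CONST → push 7. Stack: [25, 8, 7]
BINARY_OP * → 8 * 7 = 56. Stack: [25, 56]
BINARY_OP | → 25 | 56 = 57. Stack: [57]
STORE_FAST w → w=57. Stack: []
LOAD_FAST_LOAD_FAST k,r → push 11,17. Stack: [11, 17]
BINARY_OP // → 11 // 17 = 0. Stack: [0]
LOAD_FAST a → push 31. Stack: [0, 31]
LOAD_CONST → push 3. Stack: [0, 31, 3]
BINARY_OP >> → 31 >> 3 = 3. Stack: [0, 3]
BINARY_OP - → 0 - 3 = -3. Stack: [-3]
STORE_FAST v → v=-3. Stack: []
LOAD_FAST v → push -3. Stack: [-3]
RETURN_VALUE → return -3.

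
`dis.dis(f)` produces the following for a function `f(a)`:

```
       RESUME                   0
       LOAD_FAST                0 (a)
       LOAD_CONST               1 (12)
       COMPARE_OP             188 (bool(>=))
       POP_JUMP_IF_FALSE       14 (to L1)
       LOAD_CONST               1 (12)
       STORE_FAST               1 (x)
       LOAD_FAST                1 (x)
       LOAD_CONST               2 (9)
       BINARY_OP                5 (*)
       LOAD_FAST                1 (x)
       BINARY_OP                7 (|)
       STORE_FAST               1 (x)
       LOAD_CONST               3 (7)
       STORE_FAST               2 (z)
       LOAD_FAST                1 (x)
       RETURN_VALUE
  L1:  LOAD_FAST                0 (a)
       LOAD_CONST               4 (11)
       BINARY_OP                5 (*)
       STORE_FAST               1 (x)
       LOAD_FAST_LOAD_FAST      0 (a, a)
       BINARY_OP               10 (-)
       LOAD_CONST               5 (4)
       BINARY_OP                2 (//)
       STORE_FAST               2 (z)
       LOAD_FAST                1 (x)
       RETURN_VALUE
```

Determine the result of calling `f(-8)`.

LOAD_FAST a → push -8. Stack: [-8]
LOAD_CONST → push 12. Stack: [-8, 12]
COMPARE_OP bool(>=) → -8 vs 12 = False. Stack: [False]
POP_JUMP_IF_FALSE → pop False; jump. Stack: []
LOAD_FAST a → push -8. Stack: [-8]
LOAD_CONST → push 11. Stack: [-8, 11]
BINARY_OP * → -8 * 11 = -88. Stack: [-88]
STORE_FAST x → x=-88. Stack: []
LOAD_FAST_LOAD_FAST a,a → push -8,-8. Stack: [-8, -8]
BINARY_OP - → -8 - -8 = 0. Stack: [0]
LOAD_CONST → push 4. Stack: [0, 4]
BINARY_OP // → 0 // 4 = 0. Stack: [0]
STORE_FAST z → z=0. Stack: []
LOAD_FAST x → push -88. Stack: [-88]
RETURN_VALUE → return -88.

-88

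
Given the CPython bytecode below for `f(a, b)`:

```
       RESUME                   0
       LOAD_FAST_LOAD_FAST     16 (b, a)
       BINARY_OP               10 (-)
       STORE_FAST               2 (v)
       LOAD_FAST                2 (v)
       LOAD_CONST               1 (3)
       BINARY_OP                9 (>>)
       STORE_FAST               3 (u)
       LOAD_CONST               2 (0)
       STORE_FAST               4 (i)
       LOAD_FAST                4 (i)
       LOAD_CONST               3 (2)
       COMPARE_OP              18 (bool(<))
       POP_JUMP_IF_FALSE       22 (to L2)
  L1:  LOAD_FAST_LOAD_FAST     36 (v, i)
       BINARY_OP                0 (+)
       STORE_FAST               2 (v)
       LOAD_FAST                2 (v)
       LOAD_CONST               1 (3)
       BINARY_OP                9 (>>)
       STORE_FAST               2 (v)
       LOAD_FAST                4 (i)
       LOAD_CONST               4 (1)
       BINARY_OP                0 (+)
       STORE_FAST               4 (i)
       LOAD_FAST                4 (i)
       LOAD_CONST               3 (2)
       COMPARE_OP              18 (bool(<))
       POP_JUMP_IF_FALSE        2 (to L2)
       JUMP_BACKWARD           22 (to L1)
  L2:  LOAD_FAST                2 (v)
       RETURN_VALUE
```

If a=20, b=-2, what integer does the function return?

LOAD_FAST_LOAD_FAST b,a → push -2,20. Stack: [-2, 20]
BINARY_OP - → -2 - 20 = -22. Stack: [-22]
STORE_FAST v → v=-22. Stack: []
LOAD_FAST v → push -22. Stack: [-22]
LOAD_CONST → push 3. Stack: [-22, 3]
BINARY_OP >> → -22 >> 3 = -3. Stack: [-3]
STORE_FAST u → u=-3. Stack: []
LOAD_CONST → push 0. Stack: [0]
STORE_FAST i → i=0. Stack: []
LOAD_FAST i → push 0. Stack: [0]
LOAD_CONST → push 2. Stack: [0, 2]
COMPARE_OP bool(<) → 0 vs 2 = True. Stack: [True]
POP_JUMP_IF_FALSE → pop True; no jump. Stack: []
LOAD_FAST_LOAD_FAST v,i → push -22,0. Stack: [-22, 0]
BINARY_OP + → -22 + 0 = -22. Stack: [-22]
STORE_FAST v → v=-22. Stack: []
LOAD_FAST v → push -22. Stack: [-22]
LOAD_CONST → push 3. Stack: [-22, 3]
BINARY_OP >> → -22 >> 3 = -3. Stack: [-3]
STORE_FAST v → v=-3. Stack: []
LOAD_FAST i → push 0. Stack: [0]
LOAD_CONST → push 1. Stack: [0, 1]
BINARY_OP + → 0 + 1 = 1. Stack: [1]
STORE_FAST i → i=1. Stack: []
LOAD_FAST i → push 1. Stack: [1]
LOAD_CONST → push 2. Stack: [1, 2]
COMPARE_OP bool(<) → 1 vs 2 = True. Stack: [True]
POP_JUMP_IF_FALSE → pop True; no jump. Stack: []
LOAD_FAST_LOAD_FAST v,i → push -3,1. Stack: [-3, 1]
BINARY_OP + → -3 + 1 = -2. Stack: [-2]
STORE_FAST v → v=-2. Stack: []
LOAD_FAST v → push -2. Stack: [-2]
LOAD_CONST → push 3. Stack: [-2, 3]
BINARY_OP >> → -2 >> 3 = -1. Stack: [-1]
STORE_FAST v → v=-1. Stack: []
LOAD_FAST i → push 1. Stack: [1]
LOAD_CONST → push 1. Stack: [1, 1]
BINARY_OP + → 1 + 1 = 2. Stack: [2]
STORE_FAST i → i=2. Stack: []
LOAD_FAST i → push 2. Stack: [2]
LOAD_CONST → push 2. Stack: [2, 2]
COMPARE_OP bool(<) → 2 vs 2 = False. Stack: [False]
POP_JUMP_IF_FALSE → pop False; jump. Stack: []
LOAD_FAST v → push -1. Stack: [-1]
RETURN_VALUE → return -1.

-1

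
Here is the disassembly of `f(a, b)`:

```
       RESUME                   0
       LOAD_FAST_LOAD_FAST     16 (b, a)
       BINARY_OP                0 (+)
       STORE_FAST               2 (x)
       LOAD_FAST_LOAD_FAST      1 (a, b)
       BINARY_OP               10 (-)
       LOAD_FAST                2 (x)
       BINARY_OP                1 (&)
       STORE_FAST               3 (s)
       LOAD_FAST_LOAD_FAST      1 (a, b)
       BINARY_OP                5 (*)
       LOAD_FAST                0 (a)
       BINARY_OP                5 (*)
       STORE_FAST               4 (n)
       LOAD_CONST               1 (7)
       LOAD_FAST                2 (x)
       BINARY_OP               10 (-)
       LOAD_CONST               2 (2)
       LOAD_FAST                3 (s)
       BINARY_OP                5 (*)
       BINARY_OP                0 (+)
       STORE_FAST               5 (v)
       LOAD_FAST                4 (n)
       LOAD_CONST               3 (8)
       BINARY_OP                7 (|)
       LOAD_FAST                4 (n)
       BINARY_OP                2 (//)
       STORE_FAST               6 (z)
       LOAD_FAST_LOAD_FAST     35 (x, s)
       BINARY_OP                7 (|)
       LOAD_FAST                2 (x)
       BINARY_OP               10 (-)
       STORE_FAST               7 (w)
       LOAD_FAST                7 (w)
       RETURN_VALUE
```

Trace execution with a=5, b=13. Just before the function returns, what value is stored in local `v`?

LOAD_FAST_LOAD_FAST b,a → push 13,5. Stack: [13, 5]
BINARY_OP + → 13 + 5 = 18. Stack: [18]
STORE_FAST x → x=18. Stack: []
LOAD_FAST_LOAD_FAST a,b → push 5,13. Stack: [5, 13]
BINARY_OP - → 5 - 13 = -8. Stack: [-8]
LOAD_FAST x → push 18. Stack: [-8, 18]
BINARY_OP & → -8 & 18 = 16. Stack: [16]
STORE_FAST s → s=16. Stack: []
LOAD_FAST_LOAD_FAST a,b → push 5,13. Stack: [5, 13]
BINARY_OP * → 5 * 13 = 65. Stack: [65]
LOAD_FAST a → push 5. Stack: [65, 5]
BINARY_OP * → 65 * 5 = 325. Stack: [325]
STORE_FAST n → n=325. Stack: []
LOAD_CONST → push 7. Stack: [7]
LOAD_FAST x → push 18. Stack: [7, 18]
BINARY_OP - → 7 - 18 = -11. Stack: [-11]
LOAD_CONST → push 2. Stack: [-11, 2]
LOAD_FAST s → push 16. Stack: [-11, 2, 16]
BINARY_OP * → 2 * 16 = 32. Stack: [-11, 32]
BINARY_OP + → -11 + 32 = 21. Stack: [21]
STORE_FAST v → v=21. Stack: []
LOAD_FAST n → push 325. Stack: [325]
LOAD_CONST → push 8. Stack: [325, 8]
BINARY_OP | → 325 | 8 = 333. Stack: [333]
LOAD_FAST n → push 325. Stack: [333, 325]
BINARY_OP // → 333 // 325 = 1. Stack: [1]
STORE_FAST z → z=1. Stack: []
LOAD_FAST_LOAD_FAST x,s → push 18,16. Stack: [18, 16]
BINARY_OP | → 18 | 16 = 18. Stack: [18]
LOAD_FAST x → push 18. Stack: [18, 18]
BINARY_OP - → 18 - 18 = 0. Stack: [0]
STORE_FAST w → w=0. Stack: []
LOAD_FAST w → push 0. Stack: [0]
RETURN_VALUE → return 0.

21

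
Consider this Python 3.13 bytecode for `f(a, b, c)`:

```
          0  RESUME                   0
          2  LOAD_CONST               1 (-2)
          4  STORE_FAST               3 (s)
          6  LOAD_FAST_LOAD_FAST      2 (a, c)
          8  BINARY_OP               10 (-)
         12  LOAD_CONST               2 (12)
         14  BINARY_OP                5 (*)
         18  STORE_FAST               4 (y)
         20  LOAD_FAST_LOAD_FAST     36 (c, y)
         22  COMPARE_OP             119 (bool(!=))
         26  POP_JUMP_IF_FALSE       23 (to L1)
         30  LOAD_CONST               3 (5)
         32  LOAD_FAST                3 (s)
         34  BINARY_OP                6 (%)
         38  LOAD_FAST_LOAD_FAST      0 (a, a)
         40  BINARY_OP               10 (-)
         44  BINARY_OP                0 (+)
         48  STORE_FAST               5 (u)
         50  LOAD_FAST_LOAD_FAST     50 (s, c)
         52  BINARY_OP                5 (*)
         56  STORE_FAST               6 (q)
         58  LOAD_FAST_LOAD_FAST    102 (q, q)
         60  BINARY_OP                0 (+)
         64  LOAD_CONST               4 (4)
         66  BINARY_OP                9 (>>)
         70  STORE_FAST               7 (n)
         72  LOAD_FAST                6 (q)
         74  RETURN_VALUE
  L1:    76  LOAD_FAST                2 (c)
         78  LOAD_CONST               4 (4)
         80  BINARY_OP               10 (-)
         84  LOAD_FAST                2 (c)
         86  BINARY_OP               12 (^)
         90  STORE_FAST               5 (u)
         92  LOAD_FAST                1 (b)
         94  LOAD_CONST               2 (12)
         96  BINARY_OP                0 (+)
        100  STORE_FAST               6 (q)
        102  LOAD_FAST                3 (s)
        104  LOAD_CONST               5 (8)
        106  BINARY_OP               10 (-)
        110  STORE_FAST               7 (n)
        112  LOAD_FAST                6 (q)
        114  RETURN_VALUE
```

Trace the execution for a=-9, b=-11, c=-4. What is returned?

LOAD_CONST → push -2. Stack: [-2]
STORE_FAST s → s=-2. Stack: []
LOAD_FAST_LOAD_FAST a,c → push -9,-4. Stack: [-9, -4]
BINARY_OP - → -9 - -4 = -5. Stack: [-5]
LOAD_CONST → push 12. Stack: [-5, 12]
BINARY_OP * → -5 * 12 = -60. Stack: [-60]
STORE_FAST y → y=-60. Stack: []
LOAD_FAST_LOAD_FAST c,y → push -4,-60. Stack: [-4, -60]
COMPARE_OP bool(!=) → -4 vs -60 = True. Stack: [True]
POP_JUMP_IF_FALSE → pop True; no jump. Stack: []
LOAD_CONST → push 5. Stack: [5]
LOAD_FAST s → push -2. Stack: [5, -2]
BINARY_OP % → 5 % -2 = -1. Stack: [-1]
LOAD_FAST_LOAD_FAST a,a → push -9,-9. Stack: [-1, -9, -9]
BINARY_OP - → -9 - -9 = 0. Stack: [-1, 0]
BINARY_OP + → -1 + 0 = -1. Stack: [-1]
STORE_FAST u → u=-1. Stack: []
LOAD_FAST_LOAD_FAST s,c → push -2,-4. Stack: [-2, -4]
BINARY_OP * → -2 * -4 = 8. Stack: [8]
STORE_FAST q → q=8. Stack: []
LOAD_FAST_LOAD_FAST q,q → push 8,8. Stack: [8, 8]
BINARY_OP + → 8 + 8 = 16. Stack: [16]
LOAD_CONST → push 4. Stack: [16, 4]
BINARY_OP >> → 16 >> 4 = 1. Stack: [1]
STORE_FAST n → n=1. Stack: []
LOAD_FAST q → push 8. Stack: [8]
RETURN_VALUE → return 8.

8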